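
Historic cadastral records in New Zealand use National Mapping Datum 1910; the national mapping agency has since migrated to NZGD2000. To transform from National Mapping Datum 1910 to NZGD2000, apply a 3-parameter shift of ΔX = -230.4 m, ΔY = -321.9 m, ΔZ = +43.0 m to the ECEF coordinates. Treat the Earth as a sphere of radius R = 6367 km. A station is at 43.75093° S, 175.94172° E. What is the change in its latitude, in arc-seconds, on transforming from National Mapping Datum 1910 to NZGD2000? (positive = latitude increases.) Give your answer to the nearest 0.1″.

Δφ = 5.6″

sin φ = -0.691525, cos φ = 0.722353, sin λ = 0.070771, cos λ = -0.997493.
North component: ΔN = −sin φ cos λ·ΔX − sin φ sin λ·ΔY + cos φ·ΔZ = −(-0.691525)(-0.997493)(-230.4) − (-0.691525)(0.070771)(-321.9) + (0.722353)(43.0) = 174.24 m.
1° of latitude spans πR/180 = 111125 m, so Δφ = 174.24 / 111125 × 3600 = 5.645″.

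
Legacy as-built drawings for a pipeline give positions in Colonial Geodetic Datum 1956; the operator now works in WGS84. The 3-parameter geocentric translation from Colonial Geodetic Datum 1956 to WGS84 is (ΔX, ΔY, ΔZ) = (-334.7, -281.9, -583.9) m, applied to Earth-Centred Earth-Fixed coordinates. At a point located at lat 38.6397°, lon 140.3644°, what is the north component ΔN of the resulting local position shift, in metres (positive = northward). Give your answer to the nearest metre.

ΔN = -505 m

The local north axis is (−sin φ cos λ, −sin φ sin λ, cos φ), giving ΔN = -160.950 + 112.286 − 456.077 = -504.74 m.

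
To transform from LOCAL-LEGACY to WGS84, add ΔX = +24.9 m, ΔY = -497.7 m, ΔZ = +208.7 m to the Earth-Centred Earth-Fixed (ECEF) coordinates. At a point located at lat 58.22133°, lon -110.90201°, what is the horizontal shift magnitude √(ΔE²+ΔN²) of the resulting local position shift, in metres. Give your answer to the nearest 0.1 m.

At φ = 58.22133°, λ = -110.90201°: sin φ = 0.850089, cos φ = 0.526639, sin λ = -0.934192, cos λ = -0.356771.
ΔE = −sin λ·ΔX + cos λ·ΔY = −(-0.934192)·(24.9) + (-0.356771)·(-497.7) = 200.83 m.
ΔN = −sin φ cos λ·ΔX − sin φ sin λ·ΔY + cos φ·ΔZ = −(0.850089)(-0.356771)(24.9) − (0.850089)(-0.934192)(-497.7) + (0.526639)(208.7) = -277.79 m.
Horizontal magnitude = √(ΔE² + ΔN²) = √(200.83² + (-277.79)²) = 342.78 m.

342.8 m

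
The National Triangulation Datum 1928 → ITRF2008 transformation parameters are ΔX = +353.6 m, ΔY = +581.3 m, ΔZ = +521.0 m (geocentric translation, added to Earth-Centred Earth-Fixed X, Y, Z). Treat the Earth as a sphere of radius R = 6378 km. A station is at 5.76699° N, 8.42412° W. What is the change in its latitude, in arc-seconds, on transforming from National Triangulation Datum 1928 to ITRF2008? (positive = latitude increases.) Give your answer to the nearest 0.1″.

sin φ = 0.100483, cos φ = 0.994939, sin λ = -0.146499, cos λ = 0.989211.
North component: ΔN = −sin φ cos λ·ΔX − sin φ sin λ·ΔY + cos φ·ΔZ = −(0.100483)(0.989211)(353.6) − (0.100483)(-0.146499)(581.3) + (0.994939)(521.0) = 491.77 m.
1° of latitude spans πR/180 = 111317 m, so Δφ = 491.77 / 111317 × 3600 = 15.904″.

Δφ = 15.9″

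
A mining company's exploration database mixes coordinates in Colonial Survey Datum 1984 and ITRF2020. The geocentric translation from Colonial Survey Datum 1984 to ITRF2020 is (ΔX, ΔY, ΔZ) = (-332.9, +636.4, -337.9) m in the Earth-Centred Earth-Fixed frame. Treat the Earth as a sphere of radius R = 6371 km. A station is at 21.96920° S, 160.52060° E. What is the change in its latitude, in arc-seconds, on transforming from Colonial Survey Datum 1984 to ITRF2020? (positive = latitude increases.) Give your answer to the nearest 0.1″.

sin φ = -0.374108, cos φ = 0.927385, sin λ = 0.333468, cos λ = -0.942761.
North component: ΔN = −sin φ cos λ·ΔX − sin φ sin λ·ΔY + cos φ·ΔZ = −(-0.374108)(-0.942761)(-332.9) − (-0.374108)(0.333468)(636.4) + (0.927385)(-337.9) = -116.56 m.
1° of latitude spans πR/180 = 111195 m, so Δφ = -116.56 / 111195 × 3600 = -3.774″.

Δφ = -3.8″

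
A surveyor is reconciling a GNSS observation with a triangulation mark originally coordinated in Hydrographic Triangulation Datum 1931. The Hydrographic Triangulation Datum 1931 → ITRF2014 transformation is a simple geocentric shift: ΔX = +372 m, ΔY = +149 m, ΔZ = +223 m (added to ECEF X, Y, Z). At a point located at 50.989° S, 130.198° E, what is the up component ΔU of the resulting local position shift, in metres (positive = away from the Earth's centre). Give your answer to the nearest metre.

ΔU = -253 m

At φ = -50.989°, λ = 130.198°: sin φ = -0.777025, cos φ = 0.629470, sin λ = 0.763819, cos λ = -0.645431.
ΔU = cos φ cos λ·ΔX + cos φ sin λ·ΔY + sin φ·ΔZ = (0.629470)(-0.645431)(372) + (0.629470)(0.763819)(149) + (-0.777025)(223) = -252.77 m.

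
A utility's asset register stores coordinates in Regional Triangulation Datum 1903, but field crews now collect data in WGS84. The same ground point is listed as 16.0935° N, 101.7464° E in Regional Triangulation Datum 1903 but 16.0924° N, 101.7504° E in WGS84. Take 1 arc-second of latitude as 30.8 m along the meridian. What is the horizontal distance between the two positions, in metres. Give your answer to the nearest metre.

Δφ = 16.0924° − 16.0935° = -0.0011°; Δλ = 101.7504° − 101.7464° = +0.0040°.
1° of latitude = 3600 × 30.80 = 110880 m.
ΔN = Δφ × 110880 = -122.0 m; ΔE = Δλ × 110880 × cos(16.0935°) = +0.0040 × 110880 × 0.960811 = 426.1 m.
Distance = √(ΔE² + ΔN²) = √(426.1² + (-122.0)²) = 443.2 m.

443 m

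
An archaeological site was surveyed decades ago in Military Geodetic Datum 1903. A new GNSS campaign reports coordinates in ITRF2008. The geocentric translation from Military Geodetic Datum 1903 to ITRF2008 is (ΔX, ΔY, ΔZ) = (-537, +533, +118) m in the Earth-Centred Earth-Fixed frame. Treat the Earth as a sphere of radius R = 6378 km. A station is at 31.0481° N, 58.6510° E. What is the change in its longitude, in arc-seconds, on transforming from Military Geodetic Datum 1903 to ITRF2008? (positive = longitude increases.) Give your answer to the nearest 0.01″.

sin φ = 0.515757, cos φ = 0.856735, sin λ = 0.854014, cos λ = 0.520250.
East component: ΔE = −sin λ·ΔX + cos λ·ΔY = −(0.854014)(-537) + (0.520250)(533) = 735.90 m.
1° of latitude spans πR/180 = 111317 m; at latitude φ, 1° of longitude spans that × cos φ = 95369.2 m, so Δλ = 735.90 / 95369.2 × 3600 = 27.779″.

Δλ = 27.78″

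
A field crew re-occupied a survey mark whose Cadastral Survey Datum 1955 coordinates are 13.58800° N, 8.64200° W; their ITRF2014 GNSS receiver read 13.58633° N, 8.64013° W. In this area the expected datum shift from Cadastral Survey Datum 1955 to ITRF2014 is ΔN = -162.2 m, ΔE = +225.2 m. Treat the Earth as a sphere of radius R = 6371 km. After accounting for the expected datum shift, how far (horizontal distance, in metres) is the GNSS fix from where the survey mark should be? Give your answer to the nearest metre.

Observed coordinate differences: Δφ = -0.00167°, Δλ = +0.00187°.
Converting to metres (1° lat = 111195 m, cos φ = 0.972010): observed ΔN = -185.7 m, observed ΔE = 202.1 m.
Subtracting the expected shift leaves a residual of -185.7 − (-162.2) = -23.5 m north and 202.1 − (225.2) = -23.1 m east.
Residual distance = √((-23.5)² + (-23.1)²) = 32.9 m.

33 m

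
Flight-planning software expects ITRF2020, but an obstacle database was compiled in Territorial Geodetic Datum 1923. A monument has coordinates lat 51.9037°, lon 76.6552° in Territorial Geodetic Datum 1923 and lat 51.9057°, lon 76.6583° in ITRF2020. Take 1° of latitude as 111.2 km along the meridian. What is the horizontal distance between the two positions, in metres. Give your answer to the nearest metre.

Δφ = 51.9057° − 51.9037° = +0.0020°; Δλ = 76.6583° − 76.6552° = +0.0031°.
ΔN = Δφ × 111200 = 222.4 m; ΔE = Δλ × 111200 × cos(51.9037°) = +0.0031 × 111200 × 0.616985 = 212.7 m.
Distance = √(ΔE² + ΔN²) = √(212.7² + 222.4²) = 307.7 m.

308 m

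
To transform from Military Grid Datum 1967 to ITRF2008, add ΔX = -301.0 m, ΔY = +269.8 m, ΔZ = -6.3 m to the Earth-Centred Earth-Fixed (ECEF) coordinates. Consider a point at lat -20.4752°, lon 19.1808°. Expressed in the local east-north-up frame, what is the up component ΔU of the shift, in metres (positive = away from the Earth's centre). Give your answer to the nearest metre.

The local up (radial) axis is (cos φ cos λ, cos φ sin λ, sin φ), giving ΔU = -266.330 + 83.043 + 2.204 = -181.08 m.

ΔU = -181 m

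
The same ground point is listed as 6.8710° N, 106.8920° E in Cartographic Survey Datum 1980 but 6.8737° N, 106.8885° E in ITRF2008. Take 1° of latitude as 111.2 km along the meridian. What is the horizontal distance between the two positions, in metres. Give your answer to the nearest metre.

Δφ = 6.8737° − 6.8710° = +0.0027°; Δλ = 106.8885° − 106.8920° = -0.0035°.
ΔN = Δφ × 111200 = 300.2 m; ΔE = Δλ × 111200 × cos(6.8710°) = -0.0035 × 111200 × 0.992818 = -386.4 m.
Distance = √(ΔE² + ΔN²) = √((-386.4)² + 300.2²) = 489.3 m.

489 m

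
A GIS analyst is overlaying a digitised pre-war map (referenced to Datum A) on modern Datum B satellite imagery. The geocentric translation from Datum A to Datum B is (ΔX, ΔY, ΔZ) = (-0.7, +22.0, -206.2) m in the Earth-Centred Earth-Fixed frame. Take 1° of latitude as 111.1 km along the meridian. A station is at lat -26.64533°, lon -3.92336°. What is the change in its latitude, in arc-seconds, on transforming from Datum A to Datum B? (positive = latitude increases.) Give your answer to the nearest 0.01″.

Δφ = -6.00″

sin φ = -0.448466, cos φ = 0.893800, sin λ = -0.068422, cos λ = 0.997656.
North component: ΔN = −sin φ cos λ·ΔX − sin φ sin λ·ΔY + cos φ·ΔZ = −(-0.448466)(0.997656)(-0.7) − (-0.448466)(-0.068422)(22.0) + (0.893800)(-206.2) = -185.29 m.
1° of latitude spans 111100 m, so Δφ = -185.29 / 111100 × 3600 = -6.004″.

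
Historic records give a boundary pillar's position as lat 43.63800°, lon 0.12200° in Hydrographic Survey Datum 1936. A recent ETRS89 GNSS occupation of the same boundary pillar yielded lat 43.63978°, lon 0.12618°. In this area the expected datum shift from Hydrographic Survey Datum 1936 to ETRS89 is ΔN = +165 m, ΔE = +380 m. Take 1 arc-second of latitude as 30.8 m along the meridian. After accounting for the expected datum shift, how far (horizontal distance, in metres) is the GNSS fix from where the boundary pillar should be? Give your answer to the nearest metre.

Observed coordinate differences: Δφ = +0.00178°, Δλ = +0.00418°.
Converting to metres (1° lat = 110880 m, cos φ = 0.723714): observed ΔN = 197.4 m, observed ΔE = 335.4 m.
Subtracting the expected shift leaves a residual of 197.4 − (165) = 32.4 m north and 335.4 − (380) = -44.6 m east.
Residual distance = √(32.4² + (-44.6)²) = 55.1 m.

55 m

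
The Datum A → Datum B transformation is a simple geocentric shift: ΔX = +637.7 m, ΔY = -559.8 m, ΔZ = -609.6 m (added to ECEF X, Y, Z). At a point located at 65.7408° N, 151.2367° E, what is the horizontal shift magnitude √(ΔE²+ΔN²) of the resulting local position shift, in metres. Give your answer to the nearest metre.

The local east axis at (φ, λ) is (−sin λ, cos λ, 0), so ΔE = −sin(151.2367°)·637.7 + cos(151.2367°)·(-559.8) = 183.87 m.
The local north axis is (−sin φ cos λ, −sin φ sin λ, cos φ), giving ΔN = 509.654 + 245.585 − 250.463 = 504.78 m.
Horizontal magnitude = √(ΔE² + ΔN²) = √(183.87² + 504.78²) = 537.22 m.

537 m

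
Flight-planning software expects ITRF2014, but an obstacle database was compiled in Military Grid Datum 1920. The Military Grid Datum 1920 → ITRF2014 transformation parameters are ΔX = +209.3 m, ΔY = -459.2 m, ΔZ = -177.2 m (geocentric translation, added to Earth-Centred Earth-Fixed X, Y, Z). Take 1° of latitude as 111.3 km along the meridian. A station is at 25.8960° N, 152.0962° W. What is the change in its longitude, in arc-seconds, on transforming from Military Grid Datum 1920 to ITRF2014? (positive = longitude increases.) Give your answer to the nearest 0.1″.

sin φ = 0.436739, cos φ = 0.899588, sin λ = -0.467988, cos λ = -0.883735.
East component: ΔE = −sin λ·ΔX + cos λ·ΔY = −(-0.467988)(209.3) + (-0.883735)(-459.2) = 503.76 m.
1° of latitude spans 111300 m; at latitude φ, 1° of longitude spans that × cos φ = 100124.2 m, so Δλ = 503.76 / 100124.2 × 3600 = 18.113″.

Δλ = 18.1″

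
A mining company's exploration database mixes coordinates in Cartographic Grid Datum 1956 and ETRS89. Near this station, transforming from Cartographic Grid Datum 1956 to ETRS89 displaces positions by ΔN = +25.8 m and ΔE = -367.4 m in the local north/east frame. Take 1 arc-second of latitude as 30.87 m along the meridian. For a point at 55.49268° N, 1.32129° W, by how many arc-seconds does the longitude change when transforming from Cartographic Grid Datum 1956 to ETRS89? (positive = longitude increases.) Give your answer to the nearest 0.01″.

Δλ = -21.01″

At latitude 55.49268°, cos φ = 0.566512.
1″ of longitude at this latitude = 30.87 × cos φ = 17.4882 m, so Δλ = -367.4 / 17.4882 = -21.008″.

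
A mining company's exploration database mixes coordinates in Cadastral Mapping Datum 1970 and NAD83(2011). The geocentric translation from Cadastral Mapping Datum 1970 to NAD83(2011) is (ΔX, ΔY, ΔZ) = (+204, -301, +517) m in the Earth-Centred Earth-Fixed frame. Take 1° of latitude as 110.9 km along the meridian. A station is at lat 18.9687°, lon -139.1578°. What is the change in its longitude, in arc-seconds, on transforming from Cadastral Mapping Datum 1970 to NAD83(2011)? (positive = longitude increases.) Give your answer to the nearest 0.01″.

Δλ = 12.40″

sin φ = 0.325052, cos φ = 0.945696, sin λ = -0.653978, cos λ = -0.756514.
East component: ΔE = −sin λ·ΔX + cos λ·ΔY = −(-0.653978)(204) + (-0.756514)(-301) = 361.12 m.
1° of latitude spans 110900 m; at latitude φ, 1° of longitude spans that × cos φ = 104877.7 m, so Δλ = 361.12 / 104877.7 × 3600 = 12.396″.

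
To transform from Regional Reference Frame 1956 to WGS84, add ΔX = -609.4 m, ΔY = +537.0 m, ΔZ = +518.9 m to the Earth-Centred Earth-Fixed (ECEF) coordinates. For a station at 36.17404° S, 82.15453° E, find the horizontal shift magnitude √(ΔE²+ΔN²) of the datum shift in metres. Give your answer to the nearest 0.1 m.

At φ = -36.17404°, λ = 82.15453°: sin φ = -0.590240, cos φ = 0.807228, sin λ = 0.990640, cos λ = 0.136502.
ΔE = −sin λ·ΔX + cos λ·ΔY = −(0.990640)·(-609.4) + (0.136502)·(537.0) = 677.00 m.
ΔN = −sin φ cos λ·ΔX − sin φ sin λ·ΔY + cos φ·ΔZ = −(-0.590240)(0.136502)(-609.4) − (-0.590240)(0.990640)(537.0) + (0.807228)(518.9) = 683.76 m.
Horizontal magnitude = √(ΔE² + ΔN²) = √(677.00² + 683.76²) = 962.22 m.

962.2 m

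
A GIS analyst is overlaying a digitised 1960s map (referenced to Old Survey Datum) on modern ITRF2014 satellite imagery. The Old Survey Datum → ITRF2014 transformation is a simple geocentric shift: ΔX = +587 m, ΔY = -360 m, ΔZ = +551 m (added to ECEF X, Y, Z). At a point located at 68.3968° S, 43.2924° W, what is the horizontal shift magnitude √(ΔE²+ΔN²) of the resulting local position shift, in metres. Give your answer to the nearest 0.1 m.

At φ = -68.3968°, λ = -43.2924°: sin φ = -0.929756, cos φ = 0.368176, sin λ = -0.685722, cos λ = 0.727864.
ΔE = −sin λ·ΔX + cos λ·ΔY = −(-0.685722)·(587) + (0.727864)·(-360) = 140.49 m.
ΔN = −sin φ cos λ·ΔX − sin φ sin λ·ΔY + cos φ·ΔZ = −(-0.929756)(0.727864)(587) − (-0.929756)(-0.685722)(-360) + (0.368176)(551) = 829.63 m.
Horizontal magnitude = √(ΔE² + ΔN²) = √(140.49² + 829.63²) = 841.44 m.

841.4 m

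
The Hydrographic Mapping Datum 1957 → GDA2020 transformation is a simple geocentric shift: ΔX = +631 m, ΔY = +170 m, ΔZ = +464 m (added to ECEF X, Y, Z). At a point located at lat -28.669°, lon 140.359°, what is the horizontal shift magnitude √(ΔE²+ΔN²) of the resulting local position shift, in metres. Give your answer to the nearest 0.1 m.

At φ = -28.669°, λ = 140.359°: sin φ = -0.479749, cos φ = 0.877406, sin λ = 0.637975, cos λ = -0.770057.
ΔE = −sin λ·ΔX + cos λ·ΔY = −(0.637975)·(631) + (-0.770057)·(170) = -533.47 m.
ΔN = −sin φ cos λ·ΔX − sin φ sin λ·ΔY + cos φ·ΔZ = −(-0.479749)(-0.770057)(631) − (-0.479749)(0.637975)(170) + (0.877406)(464) = 226.04 m.
Horizontal magnitude = √(ΔE² + ΔN²) = √((-533.47)² + 226.04²) = 579.38 m.

579.4 m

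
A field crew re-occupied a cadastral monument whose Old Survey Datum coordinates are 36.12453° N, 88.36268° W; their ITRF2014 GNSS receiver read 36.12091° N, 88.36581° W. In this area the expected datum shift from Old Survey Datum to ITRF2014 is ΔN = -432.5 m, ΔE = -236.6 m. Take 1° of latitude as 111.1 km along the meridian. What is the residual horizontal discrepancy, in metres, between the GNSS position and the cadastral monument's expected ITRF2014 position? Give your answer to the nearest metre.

54 m

Observed coordinate differences: Δφ = -0.00362°, Δλ = -0.00313°.
Converting to metres (1° lat = 111100 m, cos φ = 0.807738): observed ΔN = -402.2 m, observed ΔE = -280.9 m.
Subtracting the expected shift leaves a residual of -402.2 − (-432.5) = 30.3 m north and -280.9 − (-236.6) = -44.3 m east.
Residual distance = √(30.3² + (-44.3)²) = 53.7 m.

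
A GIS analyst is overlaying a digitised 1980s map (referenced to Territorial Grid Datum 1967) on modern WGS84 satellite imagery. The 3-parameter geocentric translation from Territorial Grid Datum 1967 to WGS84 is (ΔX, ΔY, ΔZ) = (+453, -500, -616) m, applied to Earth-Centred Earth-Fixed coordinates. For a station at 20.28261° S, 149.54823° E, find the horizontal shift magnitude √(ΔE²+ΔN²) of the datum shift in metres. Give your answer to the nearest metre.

826 m

The local east axis at (φ, λ) is (−sin λ, cos λ, 0), so ΔE = −sin(149.54823°)·453 + cos(149.54823°)·(-500) = 201.44 m.
The local north axis is (−sin φ cos λ, −sin φ sin λ, cos φ), giving ΔN = -135.371 − 87.844 − 577.804 = -801.02 m.
Horizontal magnitude = √(ΔE² + ΔN²) = √(201.44² + (-801.02)²) = 825.96 m.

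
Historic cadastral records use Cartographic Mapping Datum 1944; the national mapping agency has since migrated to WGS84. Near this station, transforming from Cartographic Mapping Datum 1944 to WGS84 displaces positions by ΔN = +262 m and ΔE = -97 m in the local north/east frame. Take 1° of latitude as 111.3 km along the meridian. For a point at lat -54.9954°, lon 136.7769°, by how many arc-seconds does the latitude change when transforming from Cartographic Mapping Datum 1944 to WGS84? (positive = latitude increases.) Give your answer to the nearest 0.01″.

Δφ = 8.47″

1° of latitude = 111.3 km, so Δφ = 262.0 / 111300 = 0.0023540° = 8.474″.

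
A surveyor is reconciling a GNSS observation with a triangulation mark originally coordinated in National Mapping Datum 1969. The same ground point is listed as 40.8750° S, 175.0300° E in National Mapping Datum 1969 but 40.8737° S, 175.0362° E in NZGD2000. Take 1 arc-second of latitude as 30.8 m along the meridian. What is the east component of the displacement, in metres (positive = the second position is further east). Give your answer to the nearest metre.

ΔE = 520 m

Δφ = -40.8737° − -40.8750° = +0.0013°; Δλ = 175.0362° − 175.0300° = +0.0062°.
1° of latitude = 3600 × 30.80 = 110880 m.
ΔN = Δφ × 110880 = 144.1 m; ΔE = Δλ × 110880 × cos(-40.8750°) = +0.0062 × 110880 × 0.756139 = 519.8 m.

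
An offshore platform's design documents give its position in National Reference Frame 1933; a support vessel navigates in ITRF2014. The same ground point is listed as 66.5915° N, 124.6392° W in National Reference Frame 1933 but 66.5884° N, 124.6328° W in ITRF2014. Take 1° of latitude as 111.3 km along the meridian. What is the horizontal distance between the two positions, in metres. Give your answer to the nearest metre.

446 m

Δφ = 66.5884° − 66.5915° = -0.0031°; Δλ = -124.6328° − -124.6392° = +0.0064°.
ΔN = Δφ × 111300 = -345.0 m; ΔE = Δλ × 111300 × cos(66.5915°) = +0.0064 × 111300 × 0.397284 = 283.0 m.
Distance = √(ΔE² + ΔN²) = √(283.0² + (-345.0)²) = 446.2 m.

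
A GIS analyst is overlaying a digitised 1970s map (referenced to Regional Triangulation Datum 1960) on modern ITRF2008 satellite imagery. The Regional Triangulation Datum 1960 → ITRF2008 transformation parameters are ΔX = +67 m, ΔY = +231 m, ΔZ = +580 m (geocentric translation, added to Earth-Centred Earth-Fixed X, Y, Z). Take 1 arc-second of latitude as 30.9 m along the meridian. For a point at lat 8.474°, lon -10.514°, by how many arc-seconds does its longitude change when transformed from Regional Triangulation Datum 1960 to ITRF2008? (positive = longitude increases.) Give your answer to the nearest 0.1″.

sin φ = 0.147361, cos φ = 0.989083, sin λ = -0.182476, cos λ = 0.983210.
East component: ΔE = −sin λ·ΔX + cos λ·ΔY = −(-0.182476)(67) + (0.983210)(231) = 239.35 m.
1° of latitude spans 3600 × 30.90 = 111240 m; at latitude φ, 1° of longitude spans that × cos φ = 110025.6 m, so Δλ = 239.35 / 110025.6 × 3600 = 7.831″.

Δλ = 7.8″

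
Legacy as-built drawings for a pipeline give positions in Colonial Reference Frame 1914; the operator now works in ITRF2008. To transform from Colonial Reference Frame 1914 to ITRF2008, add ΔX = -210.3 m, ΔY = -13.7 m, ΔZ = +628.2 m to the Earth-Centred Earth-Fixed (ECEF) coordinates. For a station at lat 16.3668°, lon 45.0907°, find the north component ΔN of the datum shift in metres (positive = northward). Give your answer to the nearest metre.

ΔN = 647 m

At φ = 16.3668°, λ = 45.0907°: sin φ = 0.281786, cos φ = 0.959477, sin λ = 0.708225, cos λ = 0.705987.
ΔN = −sin φ cos λ·ΔX − sin φ sin λ·ΔY + cos φ·ΔZ = −(0.281786)(0.705987)(-210.3) − (0.281786)(0.708225)(-13.7) + (0.959477)(628.2) = 647.31 m.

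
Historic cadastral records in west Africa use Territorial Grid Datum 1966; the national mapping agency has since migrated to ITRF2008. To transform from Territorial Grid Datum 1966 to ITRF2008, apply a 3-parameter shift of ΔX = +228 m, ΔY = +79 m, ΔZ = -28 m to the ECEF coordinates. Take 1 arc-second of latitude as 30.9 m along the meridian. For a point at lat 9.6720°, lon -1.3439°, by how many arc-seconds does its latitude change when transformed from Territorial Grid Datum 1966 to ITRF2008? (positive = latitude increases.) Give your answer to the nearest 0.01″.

sin φ = 0.168008, cos φ = 0.985786, sin λ = -0.023453, cos λ = 0.999725.
North component: ΔN = −sin φ cos λ·ΔX − sin φ sin λ·ΔY + cos φ·ΔZ = −(0.168008)(0.999725)(228) − (0.168008)(-0.023453)(79) + (0.985786)(-28) = -65.59 m.
1° of latitude spans 3600 × 30.90 = 111240 m, so Δφ = -65.59 / 111240 × 3600 = -2.123″.

Δφ = -2.12″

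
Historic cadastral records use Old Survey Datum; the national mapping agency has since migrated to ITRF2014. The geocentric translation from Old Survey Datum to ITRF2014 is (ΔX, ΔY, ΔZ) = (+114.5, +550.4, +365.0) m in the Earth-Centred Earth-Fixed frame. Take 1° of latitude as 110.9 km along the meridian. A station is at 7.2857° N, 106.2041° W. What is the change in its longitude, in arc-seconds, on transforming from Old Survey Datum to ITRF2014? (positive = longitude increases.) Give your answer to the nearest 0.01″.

Δλ = -1.43″

sin φ = 0.126817, cos φ = 0.991926, sin λ = -0.960274, cos λ = -0.279060.
East component: ΔE = −sin λ·ΔX + cos λ·ΔY = −(-0.960274)(114.5) + (-0.279060)(550.4) = -43.64 m.
1° of latitude spans 110900 m; at latitude φ, 1° of longitude spans that × cos φ = 110004.6 m, so Δλ = -43.64 / 110004.6 × 3600 = -1.428″.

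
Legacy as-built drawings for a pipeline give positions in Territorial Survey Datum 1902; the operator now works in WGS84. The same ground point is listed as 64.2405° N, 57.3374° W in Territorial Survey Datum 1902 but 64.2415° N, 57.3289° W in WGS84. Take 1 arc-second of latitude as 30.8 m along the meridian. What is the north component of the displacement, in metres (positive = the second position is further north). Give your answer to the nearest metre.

Δφ = 64.2415° − 64.2405° = +0.0010°; Δλ = -57.3289° − -57.3374° = +0.0085°.
1° of latitude = 3600 × 30.80 = 110880 m.
ΔN = Δφ × 110880 = 110.9 m; ΔE = Δλ × 110880 × cos(64.2405°) = +0.0085 × 110880 × 0.434595 = 409.6 m.

ΔN = 111 m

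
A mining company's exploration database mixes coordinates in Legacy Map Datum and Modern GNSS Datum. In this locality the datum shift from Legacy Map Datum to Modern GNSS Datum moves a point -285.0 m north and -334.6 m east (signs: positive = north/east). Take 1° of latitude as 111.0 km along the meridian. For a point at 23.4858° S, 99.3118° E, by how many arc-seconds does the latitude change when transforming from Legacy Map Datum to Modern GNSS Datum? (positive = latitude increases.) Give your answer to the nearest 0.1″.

Δφ = -9.2″

1° of latitude = 111.0 km, so Δφ = -285.0 / 111000 = -0.0025676° = -9.243″.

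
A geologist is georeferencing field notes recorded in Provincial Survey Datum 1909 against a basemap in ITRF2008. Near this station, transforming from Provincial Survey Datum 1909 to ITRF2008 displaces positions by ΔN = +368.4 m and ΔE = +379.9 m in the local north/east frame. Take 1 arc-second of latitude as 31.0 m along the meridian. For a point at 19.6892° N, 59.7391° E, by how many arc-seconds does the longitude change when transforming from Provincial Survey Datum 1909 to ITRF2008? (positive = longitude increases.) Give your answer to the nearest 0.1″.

At latitude 19.6892°, cos φ = 0.941534.
1″ of longitude at this latitude = 31.00 × cos φ = 29.1876 m, so Δλ = 379.9 / 29.1876 = 13.016″.

Δλ = 13.0″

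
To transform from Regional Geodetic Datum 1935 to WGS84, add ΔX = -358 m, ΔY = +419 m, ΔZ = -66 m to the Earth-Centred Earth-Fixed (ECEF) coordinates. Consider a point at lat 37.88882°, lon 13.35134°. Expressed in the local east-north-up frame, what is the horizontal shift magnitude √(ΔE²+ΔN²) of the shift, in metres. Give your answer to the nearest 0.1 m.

500.9 m

At φ = 37.88882°, λ = 13.35134°: sin φ = 0.614131, cos φ = 0.789204, sin λ = 0.230922, cos λ = 0.972972.
ΔE = −sin λ·ΔX + cos λ·ΔY = −(0.230922)·(-358) + (0.972972)·(419) = 490.35 m.
ΔN = −sin φ cos λ·ΔX − sin φ sin λ·ΔY + cos φ·ΔZ = −(0.614131)(0.972972)(-358) − (0.614131)(0.230922)(419) + (0.789204)(-66) = 102.41 m.
Horizontal magnitude = √(ΔE² + ΔN²) = √(490.35² + 102.41²) = 500.93 m.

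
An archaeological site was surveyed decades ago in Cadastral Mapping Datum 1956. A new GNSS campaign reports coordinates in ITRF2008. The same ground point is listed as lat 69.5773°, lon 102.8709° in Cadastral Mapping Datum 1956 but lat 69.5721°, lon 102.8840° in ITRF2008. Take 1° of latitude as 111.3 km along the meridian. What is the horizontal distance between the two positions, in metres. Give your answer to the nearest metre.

Δφ = 69.5721° − 69.5773° = -0.0052°; Δλ = 102.8840° − 102.8709° = +0.0131°.
ΔN = Δφ × 111300 = -578.8 m; ΔE = Δλ × 111300 × cos(69.5773°) = +0.0131 × 111300 × 0.348943 = 508.8 m.
Distance = √(ΔE² + ΔN²) = √(508.8² + (-578.8)²) = 770.6 m.

771 m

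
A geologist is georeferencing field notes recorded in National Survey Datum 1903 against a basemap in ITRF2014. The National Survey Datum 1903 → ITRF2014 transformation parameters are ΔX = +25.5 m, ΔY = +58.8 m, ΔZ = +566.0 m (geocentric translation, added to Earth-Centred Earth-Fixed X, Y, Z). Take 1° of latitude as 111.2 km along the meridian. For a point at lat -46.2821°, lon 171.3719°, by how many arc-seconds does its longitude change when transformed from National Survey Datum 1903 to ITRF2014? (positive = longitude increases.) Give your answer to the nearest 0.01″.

Δλ = -2.90″

sin φ = -0.722751, cos φ = 0.691108, sin λ = 0.150020, cos λ = -0.988683.
East component: ΔE = −sin λ·ΔX + cos λ·ΔY = −(0.150020)(25.5) + (-0.988683)(58.8) = -61.96 m.
1° of latitude spans 111200 m; at latitude φ, 1° of longitude spans that × cos φ = 76851.2 m, so Δλ = -61.96 / 76851.2 × 3600 = -2.902″.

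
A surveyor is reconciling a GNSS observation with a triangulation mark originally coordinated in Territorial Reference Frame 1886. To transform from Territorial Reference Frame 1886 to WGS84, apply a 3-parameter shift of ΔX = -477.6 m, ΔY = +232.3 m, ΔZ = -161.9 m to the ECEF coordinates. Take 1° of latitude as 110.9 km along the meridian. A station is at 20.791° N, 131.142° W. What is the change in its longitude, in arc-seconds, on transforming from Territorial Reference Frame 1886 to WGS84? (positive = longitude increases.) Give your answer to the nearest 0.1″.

Δλ = -17.8″

sin φ = 0.354960, cos φ = 0.934881, sin λ = -0.753081, cos λ = -0.657927.
East component: ΔE = −sin λ·ΔX + cos λ·ΔY = −(-0.753081)(-477.6) + (-0.657927)(232.3) = -512.51 m.
1° of latitude spans 110900 m; at latitude φ, 1° of longitude spans that × cos φ = 103678.4 m, so Δλ = -512.51 / 103678.4 × 3600 = -17.796″.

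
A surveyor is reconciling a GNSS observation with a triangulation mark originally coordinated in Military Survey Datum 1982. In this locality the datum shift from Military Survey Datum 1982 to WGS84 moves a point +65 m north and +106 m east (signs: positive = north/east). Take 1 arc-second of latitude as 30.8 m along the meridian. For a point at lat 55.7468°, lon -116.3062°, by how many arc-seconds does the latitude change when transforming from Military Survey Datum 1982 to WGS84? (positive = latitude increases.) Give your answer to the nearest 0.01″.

Δφ = 2.11″

1″ of latitude = 30.80 m, so Δφ = 65.0 / 30.80 = 2.110″.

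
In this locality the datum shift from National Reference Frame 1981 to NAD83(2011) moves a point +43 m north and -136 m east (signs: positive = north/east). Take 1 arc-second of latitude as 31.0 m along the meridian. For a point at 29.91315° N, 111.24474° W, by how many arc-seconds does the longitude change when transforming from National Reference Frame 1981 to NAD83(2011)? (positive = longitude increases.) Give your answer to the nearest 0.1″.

Δλ = -5.1″

At latitude 29.91315°, cos φ = 0.866782.
1″ of longitude at this latitude = 31.00 × cos φ = 26.8703 m, so Δλ = -136.0 / 26.8703 = -5.061″.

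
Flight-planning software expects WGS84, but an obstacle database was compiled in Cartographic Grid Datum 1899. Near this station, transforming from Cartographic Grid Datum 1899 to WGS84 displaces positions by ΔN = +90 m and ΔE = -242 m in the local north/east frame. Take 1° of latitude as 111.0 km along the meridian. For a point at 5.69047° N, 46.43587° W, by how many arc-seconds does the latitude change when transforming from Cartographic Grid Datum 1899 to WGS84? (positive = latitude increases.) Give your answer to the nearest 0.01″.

1° of latitude = 111.0 km, so Δφ = 90.0 / 111000 = 0.0008108° = 2.919″.

Δφ = 2.92″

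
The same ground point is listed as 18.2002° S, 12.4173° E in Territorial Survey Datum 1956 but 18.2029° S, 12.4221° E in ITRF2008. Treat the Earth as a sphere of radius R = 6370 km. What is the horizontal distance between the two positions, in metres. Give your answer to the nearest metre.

589 m

Δφ = -18.2029° − -18.2002° = -0.0027°; Δλ = 12.4221° − 12.4173° = +0.0048°.
1° along a meridian = πR/180 = 111177 m.
ΔN = Δφ × 111177 = -300.2 m; ΔE = Δλ × 111177 × cos(-18.2002°) = +0.0048 × 111177 × 0.949971 = 507.0 m.
Distance = √(ΔE² + ΔN²) = √(507.0² + (-300.2)²) = 589.2 m.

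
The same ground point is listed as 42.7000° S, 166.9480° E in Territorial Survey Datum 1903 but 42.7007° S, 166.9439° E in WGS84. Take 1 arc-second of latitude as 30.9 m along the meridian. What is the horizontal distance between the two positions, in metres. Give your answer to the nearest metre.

Δφ = -42.7007° − -42.7000° = -0.0007°; Δλ = 166.9439° − 166.9480° = -0.0041°.
1° of latitude = 3600 × 30.90 = 111240 m.
ΔN = Δφ × 111240 = -77.9 m; ΔE = Δλ × 111240 × cos(-42.7000°) = -0.0041 × 111240 × 0.734915 = -335.2 m.
Distance = √(ΔE² + ΔN²) = √((-335.2)² + (-77.9)²) = 344.1 m.

344 m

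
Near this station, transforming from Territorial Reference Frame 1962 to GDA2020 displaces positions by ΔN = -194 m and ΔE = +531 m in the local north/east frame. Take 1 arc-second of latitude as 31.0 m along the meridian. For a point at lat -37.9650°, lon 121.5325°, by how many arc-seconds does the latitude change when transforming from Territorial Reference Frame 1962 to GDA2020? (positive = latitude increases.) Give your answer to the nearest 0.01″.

Δφ = -6.26″

1″ of latitude = 31.00 m, so Δφ = -194.0 / 31.00 = -6.258″.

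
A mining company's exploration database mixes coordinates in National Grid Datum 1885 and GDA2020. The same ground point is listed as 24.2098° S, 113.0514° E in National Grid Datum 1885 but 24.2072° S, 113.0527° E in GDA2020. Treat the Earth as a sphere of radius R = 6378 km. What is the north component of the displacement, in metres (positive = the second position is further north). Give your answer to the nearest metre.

Δφ = -24.2072° − -24.2098° = +0.0026°; Δλ = 113.0527° − 113.0514° = +0.0013°.
1° along a meridian = πR/180 = 111317 m.
ΔN = Δφ × 111317 = 289.4 m; ΔE = Δλ × 111317 × cos(-24.2098°) = +0.0013 × 111317 × 0.912050 = 132.0 m.

ΔN = 289 m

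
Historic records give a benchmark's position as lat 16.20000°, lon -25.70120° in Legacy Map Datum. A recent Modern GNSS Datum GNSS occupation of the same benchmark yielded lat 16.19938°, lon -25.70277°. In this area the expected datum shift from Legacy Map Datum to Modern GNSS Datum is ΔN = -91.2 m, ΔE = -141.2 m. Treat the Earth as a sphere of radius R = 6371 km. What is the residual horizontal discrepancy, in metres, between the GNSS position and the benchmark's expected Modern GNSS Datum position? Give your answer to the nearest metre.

35 m

Observed coordinate differences: Δφ = -0.00062°, Δλ = -0.00157°.
Converting to metres (1° lat = 111195 m, cos φ = 0.960294): observed ΔN = -68.9 m, observed ΔE = -167.6 m.
Subtracting the expected shift leaves a residual of -68.9 − (-91.2) = 22.3 m north and -167.6 − (-141.2) = -26.4 m east.
Residual distance = √(22.3² + (-26.4)²) = 34.6 m.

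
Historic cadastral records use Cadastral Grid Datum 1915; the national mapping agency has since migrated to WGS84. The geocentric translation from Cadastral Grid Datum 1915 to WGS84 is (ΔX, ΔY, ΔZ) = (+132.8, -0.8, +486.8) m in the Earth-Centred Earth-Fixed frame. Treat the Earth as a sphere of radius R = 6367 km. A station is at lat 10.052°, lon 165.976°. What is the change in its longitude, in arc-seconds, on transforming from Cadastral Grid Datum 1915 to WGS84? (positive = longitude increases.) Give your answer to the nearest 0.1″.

sin φ = 0.174542, cos φ = 0.984650, sin λ = 0.242328, cos λ = -0.970194.
East component: ΔE = −sin λ·ΔX + cos λ·ΔY = −(0.242328)(132.8) + (-0.970194)(-0.8) = -31.41 m.
1° of latitude spans πR/180 = 111125 m; at latitude φ, 1° of longitude spans that × cos φ = 109419.3 m, so Δλ = -31.41 / 109419.3 × 3600 = -1.033″.

Δλ = -1.0″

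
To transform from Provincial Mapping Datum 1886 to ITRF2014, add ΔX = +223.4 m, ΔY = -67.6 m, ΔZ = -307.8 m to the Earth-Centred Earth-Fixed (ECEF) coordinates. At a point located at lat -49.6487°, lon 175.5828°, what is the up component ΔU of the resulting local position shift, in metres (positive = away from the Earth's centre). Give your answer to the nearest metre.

At φ = -49.6487°, λ = 175.5828°: sin φ = -0.762089, cos φ = 0.647472, sin λ = 0.077018, cos λ = -0.997030.
ΔU = cos φ cos λ·ΔX + cos φ sin λ·ΔY + sin φ·ΔZ = (0.647472)(-0.997030)(223.4) + (0.647472)(0.077018)(-67.6) + (-0.762089)(-307.8) = 86.98 m.

ΔU = 87 m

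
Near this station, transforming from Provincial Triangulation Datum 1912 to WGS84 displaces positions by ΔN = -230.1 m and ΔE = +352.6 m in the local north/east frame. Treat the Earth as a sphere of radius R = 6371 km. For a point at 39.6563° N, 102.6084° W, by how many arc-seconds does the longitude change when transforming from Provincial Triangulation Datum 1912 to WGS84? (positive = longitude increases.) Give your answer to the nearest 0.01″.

At latitude 39.6563°, cos φ = 0.769887.
One radian of longitude at latitude φ spans R cos φ, so Δλ = ΔE / (R cos φ) = 352.6 / (6371000 × 0.769887) = 7.1887e-05 rad = 14.828″.

Δλ = 14.83″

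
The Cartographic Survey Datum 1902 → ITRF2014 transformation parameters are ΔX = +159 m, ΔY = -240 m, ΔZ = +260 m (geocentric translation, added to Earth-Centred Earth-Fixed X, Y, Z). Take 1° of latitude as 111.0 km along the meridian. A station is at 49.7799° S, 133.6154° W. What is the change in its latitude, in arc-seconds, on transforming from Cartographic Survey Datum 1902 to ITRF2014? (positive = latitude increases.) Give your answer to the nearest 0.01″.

sin φ = -0.763570, cos φ = 0.645726, sin λ = -0.723986, cos λ = -0.689814.
North component: ΔN = −sin φ cos λ·ΔX − sin φ sin λ·ΔY + cos φ·ΔZ = −(-0.763570)(-0.689814)(159) − (-0.763570)(-0.723986)(-240) + (0.645726)(260) = 216.82 m.
1° of latitude spans 111000 m, so Δφ = 216.82 / 111000 × 3600 = 7.032″.

Δφ = 7.03″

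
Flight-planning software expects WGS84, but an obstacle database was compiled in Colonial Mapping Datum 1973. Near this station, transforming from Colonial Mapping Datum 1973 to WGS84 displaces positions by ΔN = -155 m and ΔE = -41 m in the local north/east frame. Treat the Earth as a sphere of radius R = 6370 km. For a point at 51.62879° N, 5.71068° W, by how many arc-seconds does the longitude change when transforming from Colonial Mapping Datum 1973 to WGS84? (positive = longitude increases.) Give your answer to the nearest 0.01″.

Δλ = -2.14″

At latitude 51.62879°, cos φ = 0.620754.
One radian of longitude at latitude φ spans R cos φ, so Δλ = ΔE / (R cos φ) = -41.0 / (6370000 × 0.620754) = -1.0369e-05 rad = -2.139″.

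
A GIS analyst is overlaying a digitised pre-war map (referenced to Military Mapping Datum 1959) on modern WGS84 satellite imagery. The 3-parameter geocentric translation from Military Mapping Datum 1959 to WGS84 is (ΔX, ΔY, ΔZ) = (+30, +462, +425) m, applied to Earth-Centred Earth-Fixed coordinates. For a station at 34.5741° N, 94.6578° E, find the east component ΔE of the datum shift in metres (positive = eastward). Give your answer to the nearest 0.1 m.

At φ = 34.5741°, λ = 94.6578°: sin φ = 0.567472, cos φ = 0.823393, sin λ = 0.996697, cos λ = -0.081204.
ΔE = −sin λ·ΔX + cos λ·ΔY = −(0.996697)·(30) + (-0.081204)·(462) = -67.42 m.

ΔE = -67.4 m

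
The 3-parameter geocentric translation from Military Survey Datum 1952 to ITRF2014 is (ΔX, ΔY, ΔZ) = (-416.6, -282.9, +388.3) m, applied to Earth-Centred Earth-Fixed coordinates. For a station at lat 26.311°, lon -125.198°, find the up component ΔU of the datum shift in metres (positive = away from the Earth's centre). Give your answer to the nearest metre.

At φ = 26.311°, λ = -125.198°: sin φ = 0.443243, cos φ = 0.896401, sin λ = -0.817165, cos λ = -0.576404.
ΔU = cos φ cos λ·ΔX + cos φ sin λ·ΔY + sin φ·ΔZ = (0.896401)(-0.576404)(-416.6) + (0.896401)(-0.817165)(-282.9) + (0.443243)(388.3) = 594.59 m.

ΔU = 595 m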